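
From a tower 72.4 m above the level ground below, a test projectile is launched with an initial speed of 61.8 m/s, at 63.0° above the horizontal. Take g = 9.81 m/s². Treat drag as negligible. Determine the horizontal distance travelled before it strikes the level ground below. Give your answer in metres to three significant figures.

Resolve: vₓ = 61.80 cos 63.0° = 28.06 m/s and v_y0 = 61.80 sin 63.0° = 55.06 m/s.
With up positive and y = 0 at the ground: y(t) = 72.4 + (55.06) t − 4.905 t². Setting y = 0 and taking the positive root: t = [55.06 + √(55.06² + 2·9.81·72.4)] / 9.81 = (55.06 + 66.73) / 9.81 = 12.42 s.
Horizontal distance: R = vₓ t = 28.06 × 12.42 = 348.3 m.

348 m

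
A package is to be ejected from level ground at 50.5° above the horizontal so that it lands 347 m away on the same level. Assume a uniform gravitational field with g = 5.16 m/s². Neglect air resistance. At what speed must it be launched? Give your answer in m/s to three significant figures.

42.7 m/s

On level ground R = v₀² sin 2θ / g ⇒ v₀ = √(gR / sin 2θ).
v₀ = √(5.16 × 347 / sin 101.0°) = √(1791 / 0.9816) = √1824.0 = 42.71 m/s.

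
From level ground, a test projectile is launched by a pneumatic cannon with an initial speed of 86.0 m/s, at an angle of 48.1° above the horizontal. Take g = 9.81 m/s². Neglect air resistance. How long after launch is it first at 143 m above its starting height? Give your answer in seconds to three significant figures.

2.86 s

Resolve: vₓ = 86.00 cos 48.1° = 57.43 m/s and v_y0 = 86.00 sin 48.1° = 64.01 m/s.
Set y = v_y0 t − ½ g t² = 143: 4.905 t² − 64.01 t + 143 = 0.
Quadratic formula: t = (64.01 ± √1291.7) / 9.81 = (64.01 ± 35.94) / 9.81 → t = 2.861 s or 10.19 s.
The first (ascending) time is 2.861 s.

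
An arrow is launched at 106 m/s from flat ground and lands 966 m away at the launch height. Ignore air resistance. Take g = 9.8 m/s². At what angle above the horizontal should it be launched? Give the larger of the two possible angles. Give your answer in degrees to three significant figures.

R = v₀² sin 2θ / g gives sin 2θ = gR/v₀² = 9.80·966/106² = 0.8425.
2θ = 57.41° or 180° − 57.41° = 122.6°, so θ = 28.70° or 61.30°.
The larger angle is 61.30°.

61.3°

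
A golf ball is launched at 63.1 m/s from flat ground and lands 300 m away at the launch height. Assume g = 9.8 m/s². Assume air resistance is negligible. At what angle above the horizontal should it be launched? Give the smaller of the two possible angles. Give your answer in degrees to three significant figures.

23.8°

Level-ground range R = v₀² sin(2θ)/g ⇒ sin(2θ) = gR/v₀² = 9.80 × 300 / 63.1² = 0.7384.
2θ = 47.59° or 180° − 47.59° = 132.4°, so θ = 23.80° or 66.20°.
The smaller angle is 23.80°.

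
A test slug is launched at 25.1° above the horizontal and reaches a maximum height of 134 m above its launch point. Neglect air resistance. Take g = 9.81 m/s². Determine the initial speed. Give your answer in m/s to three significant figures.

At the peak v_y = 0, so v_y0 = √(2gH) = √(2 × 9.81 × 134) = 51.27 m/s.
v_y0 = v₀ sin θ ⇒ v₀ = 51.27 / sin 25.1° = 120.9 m/s.

121 m/s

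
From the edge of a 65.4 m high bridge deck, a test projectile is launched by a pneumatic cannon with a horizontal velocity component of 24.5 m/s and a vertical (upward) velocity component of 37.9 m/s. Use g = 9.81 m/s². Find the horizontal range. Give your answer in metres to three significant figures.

Vertical motion (up positive, ground at y = 0): 4.905 t² − (37.90) t − 65.4 = 0, so t = (37.90 + √(37.90² + 2·9.81·65.4)) / 9.81 = (37.90 + 52.15) / 9.81 = 9.179 s.
Horizontal distance: R = vₓ t = 24.50 × 9.179 = 224.9 m.

225 m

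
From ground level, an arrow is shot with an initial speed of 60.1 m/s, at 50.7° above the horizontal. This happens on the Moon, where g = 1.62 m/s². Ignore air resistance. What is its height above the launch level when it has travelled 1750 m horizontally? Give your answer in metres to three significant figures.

426 m

Components: vₓ = 60.10 cos 50.7° = 38.07 m/s, v_y0 = 60.10 sin 50.7° = 46.51 m/s.
At x = 1750 m, t = x/vₓ = 1750/38.07 = 45.97 s.
Height: y = v_y0 t − ½ g t² = 46.51 × 45.97 − 0.8100 × 45.97² = 2138 − 1712 = 426.2 m.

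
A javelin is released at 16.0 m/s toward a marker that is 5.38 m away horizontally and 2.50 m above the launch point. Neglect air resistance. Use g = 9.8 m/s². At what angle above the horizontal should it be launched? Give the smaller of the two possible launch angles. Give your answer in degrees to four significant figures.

Trajectory: y = x tanθ − g x² (1 + tan²θ)/(2v₀²). With x = 5.38, y = 2.50, v₀ = 16.0, g = 9.80:
0.5540 tan²θ − 5.38 tanθ + (3.054) = 0.
tanθ = [5.38 ± √(5.38² − 4 × 0.5540 × (3.054))] / (2 × 0.5540) = (5.38 ± 4.709) / 1.108, giving tanθ = 0.6054 or 9.106.
θ = 31.19° or 83.73°; the smaller is 31.19°.

31.19°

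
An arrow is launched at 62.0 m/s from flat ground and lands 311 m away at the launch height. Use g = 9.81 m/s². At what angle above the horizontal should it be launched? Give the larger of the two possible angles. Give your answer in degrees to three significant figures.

63.7°

Level-ground range R = v₀² sin(2θ)/g ⇒ sin(2θ) = gR/v₀² = 9.81 × 311 / 62.0² = 0.7937.
2θ = 52.53° or 180° − 52.53° = 127.5°, so θ = 26.27° or 63.73°.
The larger angle is 63.73°.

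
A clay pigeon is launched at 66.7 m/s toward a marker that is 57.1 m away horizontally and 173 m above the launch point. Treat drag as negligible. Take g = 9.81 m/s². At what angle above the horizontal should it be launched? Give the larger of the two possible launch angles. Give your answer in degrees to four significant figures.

85.11°

Trajectory: y = x tanθ − g x² (1 + tan²θ)/(2v₀²). With x = 57.1, y = 173, v₀ = 66.7, g = 9.81:
3.595 tan²θ − 57.1 tanθ + (176.6) = 0.
tanθ = [57.1 ± √(57.1² − 4 × 3.595 × (176.6))] / (2 × 3.595) = (57.1 ± 26.86) / 7.189, giving tanθ = 4.207 or 11.68.
θ = 76.63° or 85.11°; the larger is 85.11°.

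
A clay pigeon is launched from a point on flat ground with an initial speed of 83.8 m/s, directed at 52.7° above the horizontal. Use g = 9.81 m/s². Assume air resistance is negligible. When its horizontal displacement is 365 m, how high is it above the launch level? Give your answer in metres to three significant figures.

Components: vₓ = 83.80 cos 52.7° = 50.78 m/s, v_y0 = 83.80 sin 52.7° = 66.66 m/s.
Time to reach x = 365 m: t = x/vₓ = 365/50.78 = 7.188 s.
Height: y = v_y0 t − ½ g t² = 66.66 × 7.188 − 4.905 × 7.188² = 479.1 − 253.4 = 225.7 m.

226 m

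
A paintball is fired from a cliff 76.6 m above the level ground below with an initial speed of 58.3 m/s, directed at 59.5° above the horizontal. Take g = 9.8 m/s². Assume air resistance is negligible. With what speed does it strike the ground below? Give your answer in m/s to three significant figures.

70.0 m/s

Horizontal component vₓ = 58.30 cos 59.5° = 29.59 m/s; vertical v_y0 = 58.30 sin 59.5° = 50.23 m/s.
Vertical motion (up positive, ground at y = 0): 4.900 t² − (50.23) t − 76.6 = 0, so t = (50.23 + √(50.23² + 2·9.80·76.6)) / 9.80 = (50.23 + 63.44) / 9.80 = 11.60 s.
Vertical velocity at impact: v_y = v_y0 − g t = 50.23 − 9.80 × 11.60 = −63.44 m/s.
Speed: |v| = √(vₓ² + v_y²) = √(29.59² + 63.44²) = 70.00 m/s.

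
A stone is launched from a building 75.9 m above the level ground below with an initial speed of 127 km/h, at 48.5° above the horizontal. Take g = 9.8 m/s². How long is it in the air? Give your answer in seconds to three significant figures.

7.47 s

Convert: 127 km/h = 127/3.6 = 35.28 m/s.
vₓ = 35.28 cos 48.5° = 23.38 m/s; v_y0 = 35.28 sin 48.5° = 26.42 m/s.
The projectile lands when y = 75.9 + (26.42) t − ½·9.80·t² = 0. Positive root: t = (26.42 + √(26.42² + 2·9.80·75.9)) / 9.80 = (26.42 + 46.75) / 9.80 = 7.467 s.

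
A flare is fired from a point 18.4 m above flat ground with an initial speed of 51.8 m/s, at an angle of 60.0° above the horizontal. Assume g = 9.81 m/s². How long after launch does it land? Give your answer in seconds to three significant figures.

9.54 s

Horizontal component vₓ = 51.80 cos 60.0° = 25.90 m/s; vertical v_y0 = 51.80 sin 60.0° = 44.86 m/s.
With up positive and y = 0 at the ground: y(t) = 18.4 + (44.86) t − 4.905 t². Setting y = 0 and taking the positive root: t = [44.86 + √(44.86² + 2·9.81·18.4)] / 9.81 = (44.86 + 48.72) / 9.81 = 9.539 s.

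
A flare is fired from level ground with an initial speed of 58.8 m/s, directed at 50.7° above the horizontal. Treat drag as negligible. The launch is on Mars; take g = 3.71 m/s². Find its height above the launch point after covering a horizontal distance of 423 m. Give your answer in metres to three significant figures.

278 m

Horizontal component vₓ = 58.80 cos 50.7° = 37.24 m/s; vertical v_y0 = 58.80 sin 50.7° = 45.50 m/s.
Time to reach x = 423 m: t = x/vₓ = 423/37.24 = 11.36 s.
Height: y = v_y0 t − ½ g t² = 45.50 × 11.36 − 1.855 × 11.36² = 516.8 − 239.3 = 277.5 m.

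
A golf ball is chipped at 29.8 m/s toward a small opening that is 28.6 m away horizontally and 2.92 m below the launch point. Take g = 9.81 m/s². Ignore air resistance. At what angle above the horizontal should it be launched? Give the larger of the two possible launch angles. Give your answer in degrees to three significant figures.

80.9°

Trajectory: y = x tanθ − g x² (1 + tan²θ)/(2v₀²). With x = 28.6, y = −2.92, v₀ = 29.8, g = 9.81:
4.518 tan²θ − 28.6 tanθ + (1.598) = 0.
tanθ = [28.6 ± √(28.6² − 4 × 4.518 × (1.598))] / (2 × 4.518) = (28.6 ± 28.09) / 9.036, giving tanθ = 0.05637 or 6.274.
θ = 3.227° or 80.94°; the larger is 80.94°.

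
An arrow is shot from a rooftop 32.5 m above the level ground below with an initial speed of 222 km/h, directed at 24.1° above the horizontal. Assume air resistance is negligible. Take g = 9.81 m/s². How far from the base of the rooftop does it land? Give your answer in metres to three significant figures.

349 m

Convert: 222 km/h = 222/3.6 = 61.67 m/s.
Resolve: vₓ = 61.67 cos 24.1° = 56.29 m/s and v_y0 = 61.67 sin 24.1° = 25.18 m/s.
The projectile lands when y = 32.5 + (25.18) t − ½·9.81·t² = 0. Positive root: t = (25.18 + √(25.18² + 2·9.81·32.5)) / 9.81 = (25.18 + 35.66) / 9.81 = 6.202 s.
Horizontal distance: R = vₓ t = 56.29 × 6.202 = 349.1 m.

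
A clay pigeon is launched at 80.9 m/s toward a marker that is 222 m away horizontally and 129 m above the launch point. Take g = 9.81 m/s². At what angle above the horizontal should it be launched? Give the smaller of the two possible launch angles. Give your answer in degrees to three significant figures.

41.2°

Trajectory: y = x tanθ − g x² (1 + tan²θ)/(2v₀²). With x = 222, y = 129, v₀ = 80.9, g = 9.81:
36.94 tan²θ − 222 tanθ + (165.9) = 0.
tanθ = [222 ± √(222² − 4 × 36.94 × (165.9))] / (2 × 36.94) = (222 ± 157.4) / 73.87, giving tanθ = 0.8748 or 5.136.
θ = 41.18° or 78.98°; the smaller is 41.18°.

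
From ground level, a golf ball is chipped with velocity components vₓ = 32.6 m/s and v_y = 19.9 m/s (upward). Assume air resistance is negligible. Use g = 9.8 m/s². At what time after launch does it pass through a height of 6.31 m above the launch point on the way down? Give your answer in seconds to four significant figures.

Set y = v_y0 t − ½ g t² = 6.31: 4.900 t² − 19.90 t + 6.31 = 0.
Quadratic formula: t = (19.90 ± √272.33) / 9.80 = (19.90 ± 16.50) / 9.80 → t = 0.3467 s or 3.715 s.
The descending-branch root is 3.715 s.

3.715 s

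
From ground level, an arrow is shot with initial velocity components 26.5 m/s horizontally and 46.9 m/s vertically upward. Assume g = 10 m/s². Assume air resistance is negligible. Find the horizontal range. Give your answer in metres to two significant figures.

250 m

Flight time T = 2 v_y0 / g = 9.380 s.
Range: R = vₓ T = 26.50 × 9.380 = 248.6 m.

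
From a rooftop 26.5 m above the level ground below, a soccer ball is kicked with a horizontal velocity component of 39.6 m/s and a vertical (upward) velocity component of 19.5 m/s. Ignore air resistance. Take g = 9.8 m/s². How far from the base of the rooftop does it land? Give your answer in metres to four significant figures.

With up positive and y = 0 at the ground: y(t) = 26.5 + (19.50) t − 4.900 t². Setting y = 0 and taking the positive root: t = [19.50 + √(19.50² + 2·9.80·26.5)] / 9.80 = (19.50 + 29.99) / 9.80 = 5.050 s.
Horizontal distance: R = vₓ t = 39.60 × 5.050 = 200.0 m.

200.0 m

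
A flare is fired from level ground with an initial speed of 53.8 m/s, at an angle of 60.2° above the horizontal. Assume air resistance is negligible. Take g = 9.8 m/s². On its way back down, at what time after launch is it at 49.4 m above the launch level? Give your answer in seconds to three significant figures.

8.32 s

Resolve: vₓ = 53.80 cos 60.2° = 26.74 m/s and v_y0 = 53.80 sin 60.2° = 46.69 m/s.
Require v_y0 t − ½ g t² = 49.4, i.e. 4.900 t² − 46.69 t + 49.4 = 0.
Quadratic formula: t = (46.69 ± √1211.3) / 9.80 = (46.69 ± 34.80) / 9.80 → t = 1.212 s or 8.315 s.
The descending-branch root is 8.315 s.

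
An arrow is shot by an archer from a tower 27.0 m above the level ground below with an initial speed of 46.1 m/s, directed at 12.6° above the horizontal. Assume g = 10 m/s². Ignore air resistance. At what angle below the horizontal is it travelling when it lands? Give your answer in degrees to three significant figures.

Resolve: vₓ = 46.10 cos 12.6° = 44.99 m/s and v_y0 = 46.10 sin 12.6° = 10.06 m/s.
With up positive and y = 0 at the ground: y(t) = 27.0 + (10.06) t − 5.000 t². Setting y = 0 and taking the positive root: t = [10.06 + √(10.06² + 2·10.0·27.0)] / 10.0 = (10.06 + 25.32) / 10.0 = 3.538 s.
At impact: v_y = v_y0 − g t = −25.32 m/s; vₓ = 44.99 m/s.
Angle below horizontal: arctan(|v_y|/vₓ) = arctan(25.32/44.99) = 29.37°.

29.4°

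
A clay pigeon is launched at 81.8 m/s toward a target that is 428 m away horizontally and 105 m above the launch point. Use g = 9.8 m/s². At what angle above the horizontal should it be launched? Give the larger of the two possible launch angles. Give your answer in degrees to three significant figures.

67.9°

Trajectory: y = x tanθ − g x² (1 + tan²θ)/(2v₀²). With x = 428, y = 105, v₀ = 81.8, g = 9.80:
134.1 tan²θ − 428 tanθ + (239.1) = 0.
tanθ = [428 ± √(428² − 4 × 134.1 × (239.1))] / (2 × 134.1) = (428 ± 234.2) / 268.3, giving tanθ = 0.7222 or 2.468.
θ = 35.84° or 67.95°; the larger is 67.95°.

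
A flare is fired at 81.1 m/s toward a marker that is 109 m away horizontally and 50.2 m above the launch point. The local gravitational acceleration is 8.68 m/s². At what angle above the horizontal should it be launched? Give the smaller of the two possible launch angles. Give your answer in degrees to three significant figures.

Trajectory: y = x tanθ − g x² (1 + tan²θ)/(2v₀²). With x = 109, y = 50.2, v₀ = 81.1, g = 8.68:
7.840 tan²θ − 109 tanθ + (58.04) = 0.
tanθ = [109 ± √(109² − 4 × 7.840 × (58.04))] / (2 × 7.840) = (109 ± 100.3) / 15.68, giving tanθ = 0.5546 or 13.35.
θ = 29.01° or 85.72°; the smaller is 29.01°.

29.0°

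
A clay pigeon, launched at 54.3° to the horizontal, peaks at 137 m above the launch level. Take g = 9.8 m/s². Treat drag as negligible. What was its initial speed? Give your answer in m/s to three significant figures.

63.8 m/s

At the peak v_y = 0, so v_y0 = √(2gH) = √(2 × 9.80 × 137) = 51.82 m/s.
v_y0 = v₀ sin θ ⇒ v₀ = 51.82 / sin 54.3° = 63.81 m/s.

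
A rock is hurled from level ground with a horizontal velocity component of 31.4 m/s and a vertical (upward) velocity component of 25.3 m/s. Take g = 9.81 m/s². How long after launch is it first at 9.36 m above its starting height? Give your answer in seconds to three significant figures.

0.401 s

Height y(t) = 25.30 t − 4.905 t² = 9.36 gives 4.905 t² − 25.30 t + 9.36 = 0.
Quadratic formula: t = (25.30 ± √456.45) / 9.81 = (25.30 ± 21.36) / 9.81 → t = 0.4012 s or 4.757 s.
The first (ascending) time is 0.4012 s.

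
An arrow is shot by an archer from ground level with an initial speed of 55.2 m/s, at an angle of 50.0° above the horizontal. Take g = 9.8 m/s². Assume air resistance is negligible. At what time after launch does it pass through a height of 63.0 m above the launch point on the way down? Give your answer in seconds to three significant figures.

6.72 s

Horizontal component vₓ = 55.20 cos 50.0° = 35.48 m/s; vertical v_y0 = 55.20 sin 50.0° = 42.29 m/s.
Height y(t) = 42.29 t − 4.900 t² = 63.0 gives 4.900 t² − 42.29 t + 63.0 = 0.
t = [42.29 ± √(42.29² − 2·9.80·63.0)] / 9.80 = (42.29 ± 23.52) / 9.80, so t = 1.915 s or t = 6.715 s.
The descending-branch root is 6.715 s.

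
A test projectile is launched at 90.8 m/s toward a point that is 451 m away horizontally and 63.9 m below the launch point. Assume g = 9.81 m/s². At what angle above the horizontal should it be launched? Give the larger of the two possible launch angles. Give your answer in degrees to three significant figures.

74.5°

Trajectory: y = x tanθ − g x² (1 + tan²θ)/(2v₀²). With x = 451, y = −63.9, v₀ = 90.8, g = 9.81:
121.0 tan²θ − 451 tanθ + (57.11) = 0.
tanθ = [451 ± √(451² − 4 × 121.0 × (57.11))] / (2 × 121.0) = (451 ± 419.2) / 242.0, giving tanθ = 0.1313 or 3.596.
θ = 7.477° or 74.46°; the larger is 74.46°.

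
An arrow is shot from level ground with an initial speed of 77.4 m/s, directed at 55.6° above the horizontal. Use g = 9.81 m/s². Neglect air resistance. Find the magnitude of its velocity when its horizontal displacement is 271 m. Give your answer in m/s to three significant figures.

Components: vₓ = 77.40 cos 55.6° = 43.73 m/s, v_y0 = 77.40 sin 55.6° = 63.86 m/s.
At x = 271 m, t = x/vₓ = 271/43.73 = 6.197 s.
Vertical velocity there: v_y = v_y0 − g t = 63.86 − 9.81 × 6.197 = 3.068 m/s.
Speed: √(vₓ² + v_y²) = √(43.73² + 3.068²) = 43.84 m/s.

43.8 m/s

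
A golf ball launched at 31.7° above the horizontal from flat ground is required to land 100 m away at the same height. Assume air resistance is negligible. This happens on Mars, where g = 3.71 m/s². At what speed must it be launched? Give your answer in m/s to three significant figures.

Level-ground range: R = v₀² sin(2θ)/g, so v₀ = √(gR / sin 2θ).
v₀ = √(3.71 × 100 / sin 63.40°) = √(371.0 / 0.8942) = √414.92 = 20.37 m/s.

20.4 m/s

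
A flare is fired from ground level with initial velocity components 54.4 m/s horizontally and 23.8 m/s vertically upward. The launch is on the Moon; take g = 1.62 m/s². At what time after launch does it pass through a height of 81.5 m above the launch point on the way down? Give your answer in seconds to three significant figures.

25.4 s

Set y = v_y0 t − ½ g t² = 81.5: 0.8100 t² − 23.80 t + 81.5 = 0.
Quadratic formula: t = (23.80 ± √302.38) / 1.62 = (23.80 ± 17.39) / 1.62 → t = 3.957 s or 25.43 s.
The descending-branch root is 25.43 s.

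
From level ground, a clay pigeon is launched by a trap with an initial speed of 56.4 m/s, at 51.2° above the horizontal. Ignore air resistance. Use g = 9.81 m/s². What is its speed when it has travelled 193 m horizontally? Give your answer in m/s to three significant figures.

vₓ = 56.40 cos 51.2° = 35.34 m/s; v_y0 = 56.40 sin 51.2° = 43.95 m/s.
At x = 193 m, t = x/vₓ = 193/35.34 = 5.461 s.
Vertical velocity there: v_y = v_y0 − g t = 43.95 − 9.81 × 5.461 = −9.619 m/s.
Speed: √(vₓ² + v_y²) = √(35.34² + 9.619²) = 36.63 m/s.

36.6 m/s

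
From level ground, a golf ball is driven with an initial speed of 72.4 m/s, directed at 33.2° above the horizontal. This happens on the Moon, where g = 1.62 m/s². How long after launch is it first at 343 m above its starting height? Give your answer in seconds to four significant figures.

vₓ = 72.40 cos 33.2° = 60.58 m/s; v_y0 = 72.40 sin 33.2° = 39.64 m/s.
Set y = v_y0 t − ½ g t² = 343: 0.8100 t² − 39.64 t + 343 = 0.
t = [39.64 ± √(39.64² − 2·1.62·343)] / 1.62 = (39.64 ± 21.45) / 1.62, so t = 11.23 s or t = 37.71 s.
The first (ascending) time is 11.23 s.

11.23 s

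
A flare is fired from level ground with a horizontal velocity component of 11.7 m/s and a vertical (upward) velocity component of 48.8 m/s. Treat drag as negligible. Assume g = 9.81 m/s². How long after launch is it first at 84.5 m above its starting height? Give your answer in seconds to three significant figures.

2.23 s

Set y = v_y0 t − ½ g t² = 84.5: 4.905 t² − 48.80 t + 84.5 = 0.
t = [48.80 ± √(48.80² − 2·9.81·84.5)] / 9.81 = (48.80 ± 26.90) / 9.81, so t = 2.233 s or t = 7.717 s.
The first (ascending) time is 2.233 s.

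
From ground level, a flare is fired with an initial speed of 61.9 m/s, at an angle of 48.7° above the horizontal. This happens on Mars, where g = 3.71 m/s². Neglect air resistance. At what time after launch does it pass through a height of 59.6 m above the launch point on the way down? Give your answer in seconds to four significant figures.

Resolve: vₓ = 61.90 cos 48.7° = 40.85 m/s and v_y0 = 61.90 sin 48.7° = 46.50 m/s.
Height y(t) = 46.50 t − 1.855 t² = 59.6 gives 1.855 t² − 46.50 t + 59.6 = 0.
t = [46.50 ± √(46.50² − 2·3.71·59.6)] / 3.71 = (46.50 ± 41.48) / 3.71, so t = 1.355 s or t = 23.71 s.
The descending-branch root is 23.71 s.

23.71 s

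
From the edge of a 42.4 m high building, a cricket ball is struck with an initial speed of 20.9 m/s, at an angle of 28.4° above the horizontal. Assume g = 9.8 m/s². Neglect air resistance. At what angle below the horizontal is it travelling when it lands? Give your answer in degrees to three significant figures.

58.9°

Components: vₓ = 20.90 cos 28.4° = 18.38 m/s, v_y0 = 20.90 sin 28.4° = 9.941 m/s.
Vertical motion (up positive, ground at y = 0): 4.900 t² − (9.941) t − 42.4 = 0, so t = (9.941 + √(9.941² + 2·9.80·42.4)) / 9.80 = (9.941 + 30.49) / 9.80 = 4.126 s.
At impact: v_y = v_y0 − g t = −30.49 m/s; vₓ = 18.38 m/s.
Angle below horizontal: arctan(|v_y|/vₓ) = arctan(30.49/18.38) = 58.91°.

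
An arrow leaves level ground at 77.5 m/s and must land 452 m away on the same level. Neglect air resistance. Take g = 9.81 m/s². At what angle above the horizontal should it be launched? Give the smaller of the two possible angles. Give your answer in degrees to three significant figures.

R = v₀² sin 2θ / g gives sin 2θ = gR/v₀² = 9.81·452/77.5² = 0.7383.
2θ = 47.58° or 180° − 47.58° = 132.4°, so θ = 23.79° or 66.21°.
The smaller angle is 23.79°.

23.8°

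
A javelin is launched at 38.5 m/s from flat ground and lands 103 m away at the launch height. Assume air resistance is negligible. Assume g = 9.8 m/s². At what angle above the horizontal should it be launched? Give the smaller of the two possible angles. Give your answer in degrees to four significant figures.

R = v₀² sin 2θ / g gives sin 2θ = gR/v₀² = 9.80·103/38.5² = 0.6810.
2θ = 42.92° or 180° − 42.92° = 137.1°, so θ = 21.46° or 68.54°.
The smaller angle is 21.46°.

21.46°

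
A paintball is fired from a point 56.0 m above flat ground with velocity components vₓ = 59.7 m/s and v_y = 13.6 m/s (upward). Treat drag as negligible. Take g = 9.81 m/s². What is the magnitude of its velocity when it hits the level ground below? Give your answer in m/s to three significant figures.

69.6 m/s

The projectile lands when y = 56.0 + (13.60) t − ½·9.81·t² = 0. Positive root: t = (13.60 + √(13.60² + 2·9.81·56.0)) / 9.81 = (13.60 + 35.83) / 9.81 = 5.039 s.
Vertical velocity at impact: v_y = v_y0 − g t = 13.60 − 9.81 × 5.039 = −35.83 m/s.
Speed: |v| = √(vₓ² + v_y²) = √(59.70² + 35.83²) = 69.63 m/s.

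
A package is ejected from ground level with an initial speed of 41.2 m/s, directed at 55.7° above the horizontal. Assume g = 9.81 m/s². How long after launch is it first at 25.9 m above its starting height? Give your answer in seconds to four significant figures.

0.8701 s

Resolve: vₓ = 41.20 cos 55.7° = 23.22 m/s and v_y0 = 41.20 sin 55.7° = 34.04 m/s.
Require v_y0 t − ½ g t² = 25.9, i.e. 4.905 t² − 34.04 t + 25.9 = 0.
t = [34.04 ± √(34.04² − 2·9.81·25.9)] / 9.81 = (34.04 ± 25.50) / 9.81, so t = 0.8701 s or t = 6.069 s.
The first (ascending) time is 0.8701 s.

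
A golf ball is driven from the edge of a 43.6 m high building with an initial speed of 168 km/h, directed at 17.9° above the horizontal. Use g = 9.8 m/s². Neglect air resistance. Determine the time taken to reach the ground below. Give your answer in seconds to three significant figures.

4.79 s

Convert: 168 km/h = 168/3.6 = 46.67 m/s.
Components: vₓ = 46.67 cos 17.9° = 44.41 m/s, v_y0 = 46.67 sin 17.9° = 14.34 m/s.
The projectile lands when y = 43.6 + (14.34) t − ½·9.80·t² = 0. Positive root: t = (14.34 + √(14.34² + 2·9.80·43.6)) / 9.80 = (14.34 + 32.56) / 9.80 = 4.786 s.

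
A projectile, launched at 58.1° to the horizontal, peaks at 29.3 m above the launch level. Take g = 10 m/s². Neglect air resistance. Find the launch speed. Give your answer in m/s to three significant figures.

28.5 m/s

At the peak v_y = 0, so v_y0 = √(2gH) = √(2 × 10.0 × 29.3) = 24.21 m/s.
v_y0 = v₀ sin θ ⇒ v₀ = 24.21 / sin 58.1° = 28.51 m/s.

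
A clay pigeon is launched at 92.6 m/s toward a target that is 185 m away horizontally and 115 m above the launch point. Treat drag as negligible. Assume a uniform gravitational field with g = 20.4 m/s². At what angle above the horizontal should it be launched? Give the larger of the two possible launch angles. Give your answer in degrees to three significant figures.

73.7°

Trajectory: y = x tanθ − g x² (1 + tan²θ)/(2v₀²). With x = 185, y = 115, v₀ = 92.6, g = 20.4:
40.71 tan²θ − 185 tanθ + (155.7) = 0.
tanθ = [185 ± √(185² − 4 × 40.71 × (155.7))] / (2 × 40.71) = (185 ± 94.17) / 81.42, giving tanθ = 1.116 or 3.429.
θ = 48.13° or 73.74°; the larger is 73.74°.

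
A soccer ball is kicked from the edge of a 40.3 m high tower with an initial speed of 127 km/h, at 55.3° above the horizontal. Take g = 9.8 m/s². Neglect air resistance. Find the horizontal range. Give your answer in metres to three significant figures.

Convert: 127 km/h = 127/3.6 = 35.28 m/s.
Components: vₓ = 35.28 cos 55.3° = 20.08 m/s, v_y0 = 35.28 sin 55.3° = 29.00 m/s.
Vertical motion (up positive, ground at y = 0): 4.900 t² − (29.00) t − 40.3 = 0, so t = (29.00 + √(29.00² + 2·9.80·40.3)) / 9.80 = (29.00 + 40.39) / 9.80 = 7.081 s.
Horizontal distance: R = vₓ t = 20.08 × 7.081 = 142.2 m.

142 m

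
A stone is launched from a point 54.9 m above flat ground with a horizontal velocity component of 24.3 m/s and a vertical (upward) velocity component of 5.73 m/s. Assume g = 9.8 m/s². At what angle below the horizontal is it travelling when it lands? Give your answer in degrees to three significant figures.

With up positive and y = 0 at the ground: y(t) = 54.9 + (5.730) t − 4.900 t². Setting y = 0 and taking the positive root: t = [5.730 + √(5.730² + 2·9.80·54.9)] / 9.80 = (5.730 + 33.30) / 9.80 = 3.983 s.
At impact: v_y = v_y0 − g t = −33.30 m/s; vₓ = 24.30 m/s.
Angle below horizontal: arctan(|v_y|/vₓ) = arctan(33.30/24.30) = 53.88°.

53.9°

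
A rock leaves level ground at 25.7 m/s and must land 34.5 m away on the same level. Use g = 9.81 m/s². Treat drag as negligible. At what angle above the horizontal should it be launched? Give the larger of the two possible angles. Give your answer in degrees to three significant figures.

Level-ground range R = v₀² sin(2θ)/g ⇒ sin(2θ) = gR/v₀² = 9.81 × 34.5 / 25.7² = 0.5124.
2θ = 30.82° or 180° − 30.82° = 149.2°, so θ = 15.41° or 74.59°.
The larger angle is 74.59°.

74.6°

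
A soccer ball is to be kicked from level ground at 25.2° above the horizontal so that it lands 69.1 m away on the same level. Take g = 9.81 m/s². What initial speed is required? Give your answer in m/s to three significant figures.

29.7 m/s

From R = (v₀² / g) sin 2θ: v₀ = √(gR / sin 2θ).
v₀ = √(9.81 × 69.1 / sin 50.40°) = √(677.9 / 0.7705) = √879.77 = 29.66 m/s.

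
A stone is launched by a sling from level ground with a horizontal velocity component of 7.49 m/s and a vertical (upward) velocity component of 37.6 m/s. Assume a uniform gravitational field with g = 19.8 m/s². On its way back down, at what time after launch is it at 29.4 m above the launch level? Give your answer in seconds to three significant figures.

Height y(t) = 37.60 t − 9.900 t² = 29.4 gives 9.900 t² − 37.60 t + 29.4 = 0.
Quadratic formula: t = (37.60 ± √249.52) / 19.8 = (37.60 ± 15.80) / 19.8 → t = 1.101 s or 2.697 s.
The descending-branch root is 2.697 s.

2.70 s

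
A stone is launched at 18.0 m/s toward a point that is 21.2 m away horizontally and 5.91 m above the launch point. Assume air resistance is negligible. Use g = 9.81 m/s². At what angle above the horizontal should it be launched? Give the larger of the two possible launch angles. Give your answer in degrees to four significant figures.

Trajectory: y = x tanθ − g x² (1 + tan²θ)/(2v₀²). With x = 21.2, y = 5.91, v₀ = 18.0, g = 9.81:
6.804 tan²θ − 21.2 tanθ + (12.71) = 0.
tanθ = [21.2 ± √(21.2² − 4 × 6.804 × (12.71))] / (2 × 6.804) = (21.2 ± 10.17) / 13.61, giving tanθ = 0.8106 or 2.305.
θ = 39.03° or 66.55°; the larger is 66.55°.

66.55°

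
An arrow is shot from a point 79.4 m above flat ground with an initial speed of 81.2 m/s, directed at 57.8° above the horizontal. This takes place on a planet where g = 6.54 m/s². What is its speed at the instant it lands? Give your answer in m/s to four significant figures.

Resolve: vₓ = 81.20 cos 57.8° = 43.27 m/s and v_y0 = 81.20 sin 57.8° = 68.71 m/s.
Vertical motion (up positive, ground at y = 0): 3.270 t² − (68.71) t − 79.4 = 0, so t = (68.71 + √(68.71² + 2·6.54·79.4)) / 6.54 = (68.71 + 75.89) / 6.54 = 22.11 s.
Vertical velocity at impact: v_y = v_y0 − g t = 68.71 − 6.54 × 22.11 = −75.89 m/s.
Speed: |v| = √(vₓ² + v_y²) = √(43.27² + 75.89²) = 87.36 m/s.

87.36 m/s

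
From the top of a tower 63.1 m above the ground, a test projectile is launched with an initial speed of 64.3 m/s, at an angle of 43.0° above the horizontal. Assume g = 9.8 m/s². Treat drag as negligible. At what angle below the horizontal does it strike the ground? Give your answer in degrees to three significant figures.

50.1°

vₓ = 64.30 cos 43.0° = 47.03 m/s; v_y0 = 64.30 sin 43.0° = 43.85 m/s.
With up positive and y = 0 at the ground: y(t) = 63.1 + (43.85) t − 4.900 t². Setting y = 0 and taking the positive root: t = [43.85 + √(43.85² + 2·9.80·63.1)] / 9.80 = (43.85 + 56.21) / 9.80 = 10.21 s.
At impact: v_y = v_y0 − g t = −56.21 m/s; vₓ = 47.03 m/s.
Angle below horizontal: arctan(|v_y|/vₓ) = arctan(56.21/47.03) = 50.08°.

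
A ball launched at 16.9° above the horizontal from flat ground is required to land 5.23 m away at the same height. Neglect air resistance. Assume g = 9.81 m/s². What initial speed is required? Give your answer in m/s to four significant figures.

On level ground R = v₀² sin 2θ / g ⇒ v₀ = √(gR / sin 2θ).
v₀ = √(9.81 × 5.23 / sin 33.80°) = √(51.31 / 0.5563) = √92.228 = 9.604 m/s.

9.604 m/s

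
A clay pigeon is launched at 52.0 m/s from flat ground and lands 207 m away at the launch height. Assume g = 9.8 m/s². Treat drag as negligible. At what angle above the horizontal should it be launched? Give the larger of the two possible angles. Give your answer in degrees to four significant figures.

R = v₀² sin 2θ / g gives sin 2θ = gR/v₀² = 9.80·207/52.0² = 0.7502.
2θ = 48.61° or 180° − 48.61° = 131.4°, so θ = 24.30° or 65.70°.
The larger angle is 65.70°.

65.70°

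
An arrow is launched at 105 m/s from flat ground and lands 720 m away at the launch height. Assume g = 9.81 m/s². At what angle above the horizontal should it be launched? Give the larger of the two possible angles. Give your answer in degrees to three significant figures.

70.1°

R = v₀² sin 2θ / g gives sin 2θ = gR/v₀² = 9.81·720/105² = 0.6407.
2θ = 39.84° or 180° − 39.84° = 140.2°, so θ = 19.92° or 70.08°.
The larger angle is 70.08°.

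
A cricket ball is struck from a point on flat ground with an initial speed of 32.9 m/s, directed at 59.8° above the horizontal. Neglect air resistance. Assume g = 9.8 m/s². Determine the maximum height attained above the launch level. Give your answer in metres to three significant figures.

Horizontal component vₓ = 32.90 cos 59.8° = 16.55 m/s; vertical v_y0 = 32.90 sin 59.8° = 28.43 m/s.
Maximum height: H = v_y0² / (2g) = 28.43² / (2 × 9.80) = 41.25 m.

41.3 m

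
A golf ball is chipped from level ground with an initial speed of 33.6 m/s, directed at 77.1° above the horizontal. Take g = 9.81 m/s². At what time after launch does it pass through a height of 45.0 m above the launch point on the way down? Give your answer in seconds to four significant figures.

Horizontal component vₓ = 33.60 cos 77.1° = 7.501 m/s; vertical v_y0 = 33.60 sin 77.1° = 32.75 m/s.
Height y(t) = 32.75 t − 4.905 t² = 45.0 gives 4.905 t² − 32.75 t + 45.0 = 0.
t = [32.75 ± √(32.75² − 2·9.81·45.0)] / 9.81 = (32.75 ± 13.78) / 9.81, so t = 1.934 s or t = 4.743 s.
The descending-branch root is 4.743 s.

4.743 s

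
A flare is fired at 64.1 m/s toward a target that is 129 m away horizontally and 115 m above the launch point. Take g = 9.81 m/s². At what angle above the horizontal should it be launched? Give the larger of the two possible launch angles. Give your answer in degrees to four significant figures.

Trajectory: y = x tanθ − g x² (1 + tan²θ)/(2v₀²). With x = 129, y = 115, v₀ = 64.1, g = 9.81:
19.87 tan²θ − 129 tanθ + (134.9) = 0.
tanθ = [129 ± √(129² − 4 × 19.87 × (134.9))] / (2 × 19.87) = (129 ± 76.97) / 39.73, giving tanθ = 1.310 or 5.184.
θ = 52.63° or 79.08°; the larger is 79.08°.

79.08°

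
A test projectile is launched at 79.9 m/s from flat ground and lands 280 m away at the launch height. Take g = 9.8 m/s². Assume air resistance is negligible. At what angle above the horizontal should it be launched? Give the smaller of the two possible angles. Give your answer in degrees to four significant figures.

12.73°

Level-ground range R = v₀² sin(2θ)/g ⇒ sin(2θ) = gR/v₀² = 9.80 × 280 / 79.9² = 0.4298.
2θ = 25.46° or 180° − 25.46° = 154.5°, so θ = 12.73° or 77.27°.
The smaller angle is 12.73°.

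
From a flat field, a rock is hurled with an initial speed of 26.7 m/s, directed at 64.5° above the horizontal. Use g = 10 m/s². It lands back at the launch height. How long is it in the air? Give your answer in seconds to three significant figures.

Resolve: vₓ = 26.70 cos 64.5° = 11.49 m/s and v_y0 = 26.70 sin 64.5° = 24.10 m/s.
Time of flight on level ground: T = 2 v_y0 / g = 2 × 24.10 / 10.0 = 4.820 s.

4.82 s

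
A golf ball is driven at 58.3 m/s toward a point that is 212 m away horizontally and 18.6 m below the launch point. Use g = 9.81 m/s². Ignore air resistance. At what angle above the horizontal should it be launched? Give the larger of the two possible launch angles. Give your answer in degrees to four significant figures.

Trajectory: y = x tanθ − g x² (1 + tan²θ)/(2v₀²). With x = 212, y = −18.6, v₀ = 58.3, g = 9.81:
64.86 tan²θ − 212 tanθ + (46.26) = 0.
tanθ = [212 ± √(212² − 4 × 64.86 × (46.26))] / (2 × 64.86) = (212 ± 181.5) / 129.7, giving tanθ = 0.2351 or 3.033.
θ = 13.23° or 71.76°; the larger is 71.76°.

71.76°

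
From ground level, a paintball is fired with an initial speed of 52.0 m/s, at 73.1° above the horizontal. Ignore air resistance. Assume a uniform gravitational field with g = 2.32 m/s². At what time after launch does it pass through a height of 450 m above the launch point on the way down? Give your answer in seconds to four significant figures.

29.93 s

Resolve: vₓ = 52.00 cos 73.1° = 15.12 m/s and v_y0 = 52.00 sin 73.1° = 49.75 m/s.
Set y = v_y0 t − ½ g t² = 450: 1.160 t² − 49.75 t + 450 = 0.
Quadratic formula: t = (49.75 ± √387.49) / 2.32 = (49.75 ± 19.68) / 2.32 → t = 12.96 s or 29.93 s.
The descending-branch root is 29.93 s.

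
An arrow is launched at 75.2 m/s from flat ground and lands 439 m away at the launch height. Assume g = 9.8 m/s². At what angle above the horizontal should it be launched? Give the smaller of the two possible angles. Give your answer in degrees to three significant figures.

24.8°

R = v₀² sin 2θ / g gives sin 2θ = gR/v₀² = 9.80·439/75.2² = 0.7608.
2θ = 49.53° or 180° − 49.53° = 130.5°, so θ = 24.77° or 65.23°.
The smaller angle is 24.77°.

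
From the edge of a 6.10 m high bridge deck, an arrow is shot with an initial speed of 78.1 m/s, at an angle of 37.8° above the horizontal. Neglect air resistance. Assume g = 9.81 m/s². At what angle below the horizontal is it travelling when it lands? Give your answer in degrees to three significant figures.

Components: vₓ = 78.10 cos 37.8° = 61.71 m/s, v_y0 = 78.10 sin 37.8° = 47.87 m/s.
With up positive and y = 0 at the ground: y(t) = 6.10 + (47.87) t − 4.905 t². Setting y = 0 and taking the positive root: t = [47.87 + √(47.87² + 2·9.81·6.10)] / 9.81 = (47.87 + 49.10) / 9.81 = 9.885 s.
At impact: v_y = v_y0 − g t = −49.10 m/s; vₓ = 61.71 m/s.
Angle below horizontal: arctan(|v_y|/vₓ) = arctan(49.10/61.71) = 38.51°.

38.5°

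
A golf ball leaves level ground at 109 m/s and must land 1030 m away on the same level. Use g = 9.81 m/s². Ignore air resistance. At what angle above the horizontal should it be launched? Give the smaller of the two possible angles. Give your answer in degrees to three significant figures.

29.1°

Level-ground range R = v₀² sin(2θ)/g ⇒ sin(2θ) = gR/v₀² = 9.81 × 1030 / 109² = 0.8505.
2θ = 58.26° or 180° − 58.26° = 121.7°, so θ = 29.13° or 60.87°.
The smaller angle is 29.13°.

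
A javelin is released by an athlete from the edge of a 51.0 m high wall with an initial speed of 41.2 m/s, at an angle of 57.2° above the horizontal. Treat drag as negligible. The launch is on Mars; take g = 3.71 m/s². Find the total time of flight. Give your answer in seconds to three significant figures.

Resolve: vₓ = 41.20 cos 57.2° = 22.32 m/s and v_y0 = 41.20 sin 57.2° = 34.63 m/s.
Vertical motion (up positive, ground at y = 0): 1.855 t² − (34.63) t − 51.0 = 0, so t = (34.63 + √(34.63² + 2·3.71·51.0)) / 3.71 = (34.63 + 39.72) / 3.71 = 20.04 s.

20.0 s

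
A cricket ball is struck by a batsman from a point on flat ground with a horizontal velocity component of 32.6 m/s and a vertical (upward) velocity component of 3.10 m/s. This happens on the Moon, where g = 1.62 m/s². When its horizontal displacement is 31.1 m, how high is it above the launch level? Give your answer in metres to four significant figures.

2.220 m

At x = 31.1 m, t = x/vₓ = 31.1/32.60 = 0.9540 s.
Height: y = v_y0 t − ½ g t² = 3.100 × 0.9540 − 0.8100 × 0.9540² = 2.957 − 0.7372 = 2.220 m.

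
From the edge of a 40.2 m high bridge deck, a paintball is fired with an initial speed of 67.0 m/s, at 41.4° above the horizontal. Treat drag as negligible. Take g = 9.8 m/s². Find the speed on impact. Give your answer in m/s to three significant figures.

Components: vₓ = 67.00 cos 41.4° = 50.26 m/s, v_y0 = 67.00 sin 41.4° = 44.31 m/s.
With up positive and y = 0 at the ground: y(t) = 40.2 + (44.31) t − 4.900 t². Setting y = 0 and taking the positive root: t = [44.31 + √(44.31² + 2·9.80·40.2)] / 9.80 = (44.31 + 52.45) / 9.80 = 9.873 s.
Vertical velocity at impact: v_y = v_y0 − g t = 44.31 − 9.80 × 9.873 = −52.45 m/s.
Speed: |v| = √(vₓ² + v_y²) = √(50.26² + 52.45²) = 72.64 m/s.

72.6 m/s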